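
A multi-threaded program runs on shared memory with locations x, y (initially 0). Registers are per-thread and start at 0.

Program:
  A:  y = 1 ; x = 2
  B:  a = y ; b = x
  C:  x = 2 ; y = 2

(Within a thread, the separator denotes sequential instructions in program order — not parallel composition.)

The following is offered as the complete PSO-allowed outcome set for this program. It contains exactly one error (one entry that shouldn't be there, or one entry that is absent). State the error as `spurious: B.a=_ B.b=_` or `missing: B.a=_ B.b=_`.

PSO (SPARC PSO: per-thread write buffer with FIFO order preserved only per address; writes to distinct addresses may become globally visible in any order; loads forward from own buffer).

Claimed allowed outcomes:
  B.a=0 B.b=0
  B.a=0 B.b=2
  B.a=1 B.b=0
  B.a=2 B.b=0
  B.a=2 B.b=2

missing: B.a=1 B.b=2

outcome vector order: (B.a,B.b)
under PSO → (0,0) (0,2) (1,0) (1,2) (2,0) (2,2)
PSO∖claimed = {(1,2)}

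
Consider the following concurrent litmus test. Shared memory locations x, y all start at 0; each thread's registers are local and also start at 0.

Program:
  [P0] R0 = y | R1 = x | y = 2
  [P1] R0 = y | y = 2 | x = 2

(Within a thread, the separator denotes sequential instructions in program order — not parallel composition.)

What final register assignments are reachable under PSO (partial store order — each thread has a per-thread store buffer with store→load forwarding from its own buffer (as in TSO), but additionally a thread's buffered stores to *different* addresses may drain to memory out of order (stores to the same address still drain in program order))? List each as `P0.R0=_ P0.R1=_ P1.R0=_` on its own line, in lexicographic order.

outcome vector order: (P0.R0,P0.R1,P1.R0)
|PSO outcomes| = 5

P0.R0=0 P0.R1=0 P1.R0=0
P0.R0=0 P0.R1=0 P1.R0=2
P0.R0=0 P0.R1=2 P1.R0=0
P0.R0=2 P0.R1=0 P1.R0=0
P0.R0=2 P0.R1=2 P1.R0=0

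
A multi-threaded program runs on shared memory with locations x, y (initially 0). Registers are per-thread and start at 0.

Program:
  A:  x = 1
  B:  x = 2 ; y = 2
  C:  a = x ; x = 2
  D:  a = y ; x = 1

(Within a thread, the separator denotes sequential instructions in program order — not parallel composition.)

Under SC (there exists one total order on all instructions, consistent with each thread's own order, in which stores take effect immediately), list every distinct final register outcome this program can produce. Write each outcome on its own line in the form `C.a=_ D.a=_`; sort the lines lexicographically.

outcome vector order: (C.a,D.a)
|SC outcomes| = 6

C.a=0 D.a=0
C.a=0 D.a=2
C.a=1 D.a=0
C.a=1 D.a=2
C.a=2 D.a=0
C.a=2 D.a=2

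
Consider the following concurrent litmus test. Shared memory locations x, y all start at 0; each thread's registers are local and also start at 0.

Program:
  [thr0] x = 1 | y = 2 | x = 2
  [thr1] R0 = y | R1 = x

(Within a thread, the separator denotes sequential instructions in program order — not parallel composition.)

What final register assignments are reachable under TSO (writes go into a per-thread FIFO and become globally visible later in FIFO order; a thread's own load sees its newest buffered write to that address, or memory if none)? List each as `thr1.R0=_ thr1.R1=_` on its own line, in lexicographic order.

thr1.R0=0 thr1.R1=0
thr1.R0=0 thr1.R1=1
thr1.R0=0 thr1.R1=2
thr1.R0=2 thr1.R1=1
thr1.R0=2 thr1.R1=2

outcome vector order: (thr1.R0,thr1.R1)
|TSO outcomes| = 5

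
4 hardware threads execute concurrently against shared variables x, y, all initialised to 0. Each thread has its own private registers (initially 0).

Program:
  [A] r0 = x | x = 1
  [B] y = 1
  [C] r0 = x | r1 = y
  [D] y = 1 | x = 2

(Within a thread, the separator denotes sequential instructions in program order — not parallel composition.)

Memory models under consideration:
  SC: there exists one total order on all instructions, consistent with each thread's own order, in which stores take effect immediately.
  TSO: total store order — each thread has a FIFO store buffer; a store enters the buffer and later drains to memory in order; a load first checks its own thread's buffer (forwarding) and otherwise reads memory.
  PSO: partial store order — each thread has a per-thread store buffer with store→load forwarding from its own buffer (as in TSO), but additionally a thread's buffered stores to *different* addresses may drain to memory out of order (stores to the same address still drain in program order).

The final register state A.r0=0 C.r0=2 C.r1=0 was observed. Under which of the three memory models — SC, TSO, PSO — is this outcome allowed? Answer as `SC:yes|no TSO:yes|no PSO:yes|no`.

outcome vector order: (A.r0,C.r0,C.r1)
SC: 9 outcomes — {<0 0 0> <0 0 1> <0 1 0> <0 1 1> <0 2 1> <2 0 0> <2 0 1> <2 1 1> <2 2 1>}
TSO: 9 outcomes — {<0 0 0> <0 0 1> <0 1 0> <0 1 1> <0 2 1> <2 0 0> <2 0 1> <2 1 1> <2 2 1>}
PSO: 12 outcomes — {<0 0 0> <0 0 1> <0 1 0> <0 1 1> <0 2 0> <0 2 1> <2 0 0> <2 0 1> <2 1 0> <2 1 1> <2 2 0> <2 2 1>}
target <0 2 0> ∈ {PSO}

SC:no TSO:no PSO:yes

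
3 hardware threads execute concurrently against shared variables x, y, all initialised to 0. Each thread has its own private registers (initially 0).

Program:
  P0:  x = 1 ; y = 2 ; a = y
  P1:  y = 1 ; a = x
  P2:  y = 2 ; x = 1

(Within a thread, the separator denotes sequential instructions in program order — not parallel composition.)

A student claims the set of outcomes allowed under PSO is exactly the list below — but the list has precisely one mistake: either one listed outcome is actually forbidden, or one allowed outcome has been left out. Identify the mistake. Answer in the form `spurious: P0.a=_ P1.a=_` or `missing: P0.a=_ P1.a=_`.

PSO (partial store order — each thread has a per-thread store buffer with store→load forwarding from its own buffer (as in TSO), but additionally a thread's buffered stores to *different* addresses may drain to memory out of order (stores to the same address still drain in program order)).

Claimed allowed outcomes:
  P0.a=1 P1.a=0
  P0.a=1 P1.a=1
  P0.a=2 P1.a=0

outcome vector order: (P0.a,P1.a)
under PSO → <1 0>; <1 1>; <2 0>; <2 1>
PSO∖claimed = {<2 1>}

missing: P0.a=2 P1.a=1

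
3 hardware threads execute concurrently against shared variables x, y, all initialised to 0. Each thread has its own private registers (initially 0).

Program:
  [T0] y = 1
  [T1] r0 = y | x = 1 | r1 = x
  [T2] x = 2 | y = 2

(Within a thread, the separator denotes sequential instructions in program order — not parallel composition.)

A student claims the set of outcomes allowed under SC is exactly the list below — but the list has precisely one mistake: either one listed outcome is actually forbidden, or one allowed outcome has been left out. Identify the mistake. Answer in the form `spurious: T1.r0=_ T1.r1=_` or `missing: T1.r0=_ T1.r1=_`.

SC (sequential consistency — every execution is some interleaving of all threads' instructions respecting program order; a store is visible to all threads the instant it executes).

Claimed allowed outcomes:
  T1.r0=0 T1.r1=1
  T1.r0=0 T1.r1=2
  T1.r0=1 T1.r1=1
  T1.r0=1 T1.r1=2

outcome vector order: (T1.r0,T1.r1)
under SC → <0 1>; <0 2>; <1 1>; <1 2>; <2 1>
SC∖claimed = {<2 1>}

missing: T1.r0=2 T1.r1=1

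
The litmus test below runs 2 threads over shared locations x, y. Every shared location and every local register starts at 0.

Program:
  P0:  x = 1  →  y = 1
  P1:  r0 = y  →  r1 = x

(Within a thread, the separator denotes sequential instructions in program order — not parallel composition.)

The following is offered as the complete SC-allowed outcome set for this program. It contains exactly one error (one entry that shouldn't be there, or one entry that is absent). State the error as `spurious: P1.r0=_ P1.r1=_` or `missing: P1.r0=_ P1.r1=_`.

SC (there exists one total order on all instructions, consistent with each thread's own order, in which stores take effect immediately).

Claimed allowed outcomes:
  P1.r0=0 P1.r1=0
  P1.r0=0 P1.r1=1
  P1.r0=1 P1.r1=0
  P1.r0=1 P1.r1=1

outcome vector order: (P1.r0,P1.r1)
SC: 3 outcomes — {00; 01; 11}
claimed∖SC = {10}

spurious: P1.r0=1 P1.r1=0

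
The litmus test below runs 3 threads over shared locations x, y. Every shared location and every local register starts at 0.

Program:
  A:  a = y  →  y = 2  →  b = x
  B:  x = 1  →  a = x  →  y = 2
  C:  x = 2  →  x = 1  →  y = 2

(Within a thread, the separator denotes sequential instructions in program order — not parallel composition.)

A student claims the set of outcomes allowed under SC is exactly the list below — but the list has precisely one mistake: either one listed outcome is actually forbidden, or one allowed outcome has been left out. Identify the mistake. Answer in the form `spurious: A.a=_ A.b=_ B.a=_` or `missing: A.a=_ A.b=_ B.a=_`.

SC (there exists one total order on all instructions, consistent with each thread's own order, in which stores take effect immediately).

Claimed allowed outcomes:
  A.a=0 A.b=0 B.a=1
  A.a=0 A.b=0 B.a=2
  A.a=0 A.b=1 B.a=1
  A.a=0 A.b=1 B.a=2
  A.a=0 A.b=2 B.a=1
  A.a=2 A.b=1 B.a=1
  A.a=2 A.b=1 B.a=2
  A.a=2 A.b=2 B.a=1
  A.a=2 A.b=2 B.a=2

missing: A.a=0 A.b=2 B.a=2

outcome vector order: (A.a,A.b,B.a)
SC (10): <0 0 1>, <0 0 2>, <0 1 1>, <0 1 2>, <0 2 1>, <0 2 2>, <2 1 1>, <2 1 2>, <2 2 1>, <2 2 2>
SC∖claimed = {<0 2 2>}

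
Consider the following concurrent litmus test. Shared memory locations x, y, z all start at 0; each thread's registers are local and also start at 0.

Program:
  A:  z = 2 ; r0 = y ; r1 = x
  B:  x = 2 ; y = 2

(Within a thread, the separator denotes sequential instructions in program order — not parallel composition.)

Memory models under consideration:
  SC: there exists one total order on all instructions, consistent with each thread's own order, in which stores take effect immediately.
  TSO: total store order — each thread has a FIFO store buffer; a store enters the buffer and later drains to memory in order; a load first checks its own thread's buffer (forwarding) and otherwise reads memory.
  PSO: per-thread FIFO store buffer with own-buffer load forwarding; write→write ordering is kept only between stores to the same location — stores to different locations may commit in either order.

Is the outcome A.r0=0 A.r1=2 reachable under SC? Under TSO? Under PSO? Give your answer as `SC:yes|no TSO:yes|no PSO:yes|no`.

SC:yes TSO:yes PSO:yes

outcome vector order: (A.r0,A.r1)
SC: 3 outcomes — {<0 0> <0 2> <2 2>}
TSO: 3 outcomes — {<0 0> <0 2> <2 2>}
PSO: 4 outcomes — {<0 0> <0 2> <2 0> <2 2>}
target <0 2> ∈ {SC,TSO,PSO}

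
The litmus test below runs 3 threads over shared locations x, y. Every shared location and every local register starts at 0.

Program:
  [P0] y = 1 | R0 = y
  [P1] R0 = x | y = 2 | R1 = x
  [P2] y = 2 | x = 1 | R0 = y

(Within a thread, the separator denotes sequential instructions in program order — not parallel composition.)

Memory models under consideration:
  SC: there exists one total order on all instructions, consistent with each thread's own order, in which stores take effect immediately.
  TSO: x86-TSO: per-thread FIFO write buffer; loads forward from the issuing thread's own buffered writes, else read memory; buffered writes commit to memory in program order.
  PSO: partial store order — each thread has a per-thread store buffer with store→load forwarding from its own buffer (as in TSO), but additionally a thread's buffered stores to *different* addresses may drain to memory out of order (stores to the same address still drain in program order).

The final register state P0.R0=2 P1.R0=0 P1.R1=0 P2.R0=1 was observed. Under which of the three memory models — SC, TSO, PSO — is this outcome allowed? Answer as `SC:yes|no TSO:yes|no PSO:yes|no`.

outcome vector order: (P0.R0,P1.R0,P1.R1,P2.R0)
under SC → 1001, 1002, 1011, 1012, 1111, 1112, 2002, 2011, 2012, 2111, 2112
under TSO → 1001, 1002, 1011, 1012, 1111, 1112, 2001, 2002, 2011, 2012, 2111, 2112
under PSO → 1001, 1002, 1011, 1012, 1111, 1112, 2001, 2002, 2011, 2012, 2111, 2112
target 2001 ∈ {TSO,PSO}

SC:no TSO:yes PSO:yes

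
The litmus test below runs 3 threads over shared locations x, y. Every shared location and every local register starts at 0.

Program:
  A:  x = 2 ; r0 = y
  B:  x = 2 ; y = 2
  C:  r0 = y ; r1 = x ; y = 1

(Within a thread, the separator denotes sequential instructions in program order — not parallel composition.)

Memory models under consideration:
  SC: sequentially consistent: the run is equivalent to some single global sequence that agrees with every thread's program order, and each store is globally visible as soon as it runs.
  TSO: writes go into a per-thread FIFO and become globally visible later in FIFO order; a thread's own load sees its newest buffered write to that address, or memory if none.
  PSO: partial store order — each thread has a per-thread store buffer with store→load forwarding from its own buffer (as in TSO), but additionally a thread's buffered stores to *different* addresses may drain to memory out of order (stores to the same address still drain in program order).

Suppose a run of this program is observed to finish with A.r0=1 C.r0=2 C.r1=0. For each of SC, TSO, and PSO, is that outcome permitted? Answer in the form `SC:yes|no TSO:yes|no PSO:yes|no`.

outcome vector order: (A.r0,C.r0,C.r1)
[SC] allowed = {<0 0 0>; <0 0 2>; <0 2 2>; <1 0 0>; <1 0 2>; <1 2 2>; <2 0 0>; <2 0 2>; <2 2 2>}
[TSO] allowed = {<0 0 0>; <0 0 2>; <0 2 2>; <1 0 0>; <1 0 2>; <1 2 2>; <2 0 0>; <2 0 2>; <2 2 2>}
[PSO] allowed = {<0 0 0>; <0 0 2>; <0 2 0>; <0 2 2>; <1 0 0>; <1 0 2>; <1 2 0>; <1 2 2>; <2 0 0>; <2 0 2>; <2 2 0>; <2 2 2>}
target <1 2 0> ∈ {PSO}

SC:no TSO:no PSO:yes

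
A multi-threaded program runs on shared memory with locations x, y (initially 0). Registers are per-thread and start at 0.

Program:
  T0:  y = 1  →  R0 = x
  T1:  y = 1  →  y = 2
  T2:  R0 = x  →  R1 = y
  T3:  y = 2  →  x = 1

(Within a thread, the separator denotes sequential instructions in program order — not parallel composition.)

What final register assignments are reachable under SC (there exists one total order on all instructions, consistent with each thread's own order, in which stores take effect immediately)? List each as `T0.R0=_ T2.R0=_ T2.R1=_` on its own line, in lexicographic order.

outcome vector order: (T0.R0,T2.R0,T2.R1)
|SC outcomes| = 10

T0.R0=0 T2.R0=0 T2.R1=0
T0.R0=0 T2.R0=0 T2.R1=1
T0.R0=0 T2.R0=0 T2.R1=2
T0.R0=0 T2.R0=1 T2.R1=1
T0.R0=0 T2.R0=1 T2.R1=2
T0.R0=1 T2.R0=0 T2.R1=0
T0.R0=1 T2.R0=0 T2.R1=1
T0.R0=1 T2.R0=0 T2.R1=2
T0.R0=1 T2.R0=1 T2.R1=1
T0.R0=1 T2.R0=1 T2.R1=2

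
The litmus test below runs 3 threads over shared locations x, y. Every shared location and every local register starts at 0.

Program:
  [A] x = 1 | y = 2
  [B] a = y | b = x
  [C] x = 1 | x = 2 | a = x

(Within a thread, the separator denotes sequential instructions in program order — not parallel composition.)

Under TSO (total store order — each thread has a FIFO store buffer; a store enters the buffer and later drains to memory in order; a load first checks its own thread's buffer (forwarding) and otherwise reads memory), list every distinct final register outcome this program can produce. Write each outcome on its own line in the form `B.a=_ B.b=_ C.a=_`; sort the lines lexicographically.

outcome vector order: (B.a,B.b,C.a)
|TSO outcomes| = 9

B.a=0 B.b=0 C.a=1
B.a=0 B.b=0 C.a=2
B.a=0 B.b=1 C.a=1
B.a=0 B.b=1 C.a=2
B.a=0 B.b=2 C.a=1
B.a=0 B.b=2 C.a=2
B.a=2 B.b=1 C.a=1
B.a=2 B.b=1 C.a=2
B.a=2 B.b=2 C.a=2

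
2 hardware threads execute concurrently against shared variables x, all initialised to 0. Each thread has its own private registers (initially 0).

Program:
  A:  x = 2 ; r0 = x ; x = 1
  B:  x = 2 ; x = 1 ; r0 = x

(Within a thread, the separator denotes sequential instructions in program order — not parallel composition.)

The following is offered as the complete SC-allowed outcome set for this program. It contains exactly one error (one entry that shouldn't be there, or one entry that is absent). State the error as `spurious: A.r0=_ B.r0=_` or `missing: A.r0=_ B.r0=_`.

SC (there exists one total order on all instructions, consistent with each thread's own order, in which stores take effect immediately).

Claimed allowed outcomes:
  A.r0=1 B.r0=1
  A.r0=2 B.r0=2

outcome vector order: (A.r0,B.r0)
SC: 3 outcomes — {1/1; 2/1; 2/2}
SC∖claimed = {2/1}

missing: A.r0=2 B.r0=1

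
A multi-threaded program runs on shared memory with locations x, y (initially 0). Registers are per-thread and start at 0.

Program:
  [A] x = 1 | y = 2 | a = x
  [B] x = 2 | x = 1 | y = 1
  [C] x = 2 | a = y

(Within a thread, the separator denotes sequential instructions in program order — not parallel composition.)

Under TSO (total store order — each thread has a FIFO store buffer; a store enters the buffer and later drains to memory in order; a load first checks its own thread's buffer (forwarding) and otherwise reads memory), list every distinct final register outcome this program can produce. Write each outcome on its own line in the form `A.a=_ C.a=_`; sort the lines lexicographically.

A.a=1 C.a=0
A.a=1 C.a=1
A.a=1 C.a=2
A.a=2 C.a=0
A.a=2 C.a=1
A.a=2 C.a=2

outcome vector order: (A.a,C.a)
|TSO outcomes| = 6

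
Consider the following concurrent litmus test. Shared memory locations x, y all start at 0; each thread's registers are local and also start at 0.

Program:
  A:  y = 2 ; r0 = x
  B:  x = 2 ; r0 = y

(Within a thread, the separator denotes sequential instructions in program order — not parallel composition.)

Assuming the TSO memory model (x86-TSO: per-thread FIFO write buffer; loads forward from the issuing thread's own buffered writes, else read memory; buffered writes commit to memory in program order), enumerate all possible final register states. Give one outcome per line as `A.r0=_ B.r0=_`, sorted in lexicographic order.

A.r0=0 B.r0=0
A.r0=0 B.r0=2
A.r0=2 B.r0=0
A.r0=2 B.r0=2

outcome vector order: (A.r0,B.r0)
|TSO outcomes| = 4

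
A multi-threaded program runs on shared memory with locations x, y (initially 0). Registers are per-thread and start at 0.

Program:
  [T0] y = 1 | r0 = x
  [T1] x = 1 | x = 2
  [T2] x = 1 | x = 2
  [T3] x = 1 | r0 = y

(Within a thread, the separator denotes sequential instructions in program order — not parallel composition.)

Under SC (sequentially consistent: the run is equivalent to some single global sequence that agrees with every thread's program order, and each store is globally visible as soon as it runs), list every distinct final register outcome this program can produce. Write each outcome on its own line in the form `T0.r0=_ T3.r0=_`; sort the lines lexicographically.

outcome vector order: (T0.r0,T3.r0)
|SC outcomes| = 5

T0.r0=0 T3.r0=1
T0.r0=1 T3.r0=0
T0.r0=1 T3.r0=1
T0.r0=2 T3.r0=0
T0.r0=2 T3.r0=1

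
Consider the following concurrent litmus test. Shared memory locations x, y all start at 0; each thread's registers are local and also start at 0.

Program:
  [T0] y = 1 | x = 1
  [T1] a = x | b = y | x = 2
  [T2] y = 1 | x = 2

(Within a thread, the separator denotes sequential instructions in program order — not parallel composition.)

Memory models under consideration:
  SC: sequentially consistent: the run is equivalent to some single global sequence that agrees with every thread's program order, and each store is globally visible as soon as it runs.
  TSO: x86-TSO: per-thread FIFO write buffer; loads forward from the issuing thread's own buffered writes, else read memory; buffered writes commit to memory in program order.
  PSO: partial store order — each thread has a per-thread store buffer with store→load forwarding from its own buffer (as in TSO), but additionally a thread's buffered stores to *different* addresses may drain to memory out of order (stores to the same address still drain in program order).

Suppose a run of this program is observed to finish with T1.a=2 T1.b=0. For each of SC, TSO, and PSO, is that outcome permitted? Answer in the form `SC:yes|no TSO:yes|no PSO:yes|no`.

SC:no TSO:no PSO:yes

outcome vector order: (T1.a,T1.b)
SC: 4 outcomes — {0/0 0/1 1/1 2/1}
TSO: 4 outcomes — {0/0 0/1 1/1 2/1}
PSO: 6 outcomes — {0/0 0/1 1/0 1/1 2/0 2/1}
target 2/0 ∈ {PSO}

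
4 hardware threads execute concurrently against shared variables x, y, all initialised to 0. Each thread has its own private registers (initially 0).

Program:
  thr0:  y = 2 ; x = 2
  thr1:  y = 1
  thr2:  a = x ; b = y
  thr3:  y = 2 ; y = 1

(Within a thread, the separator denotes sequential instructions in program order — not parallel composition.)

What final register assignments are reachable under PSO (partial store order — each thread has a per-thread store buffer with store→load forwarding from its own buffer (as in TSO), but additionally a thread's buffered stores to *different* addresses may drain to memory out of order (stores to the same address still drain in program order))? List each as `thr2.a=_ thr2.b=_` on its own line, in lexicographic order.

outcome vector order: (thr2.a,thr2.b)
|PSO outcomes| = 6

thr2.a=0 thr2.b=0
thr2.a=0 thr2.b=1
thr2.a=0 thr2.b=2
thr2.a=2 thr2.b=0
thr2.a=2 thr2.b=1
thr2.a=2 thr2.b=2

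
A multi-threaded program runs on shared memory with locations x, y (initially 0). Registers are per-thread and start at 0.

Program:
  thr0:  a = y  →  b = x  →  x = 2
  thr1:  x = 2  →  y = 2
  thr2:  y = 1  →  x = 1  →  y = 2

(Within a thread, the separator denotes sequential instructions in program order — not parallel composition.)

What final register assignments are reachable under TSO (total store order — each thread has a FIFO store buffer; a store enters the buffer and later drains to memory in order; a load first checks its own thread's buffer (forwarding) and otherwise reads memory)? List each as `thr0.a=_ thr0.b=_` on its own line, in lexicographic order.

outcome vector order: (thr0.a,thr0.b)
|TSO outcomes| = 8

thr0.a=0 thr0.b=0
thr0.a=0 thr0.b=1
thr0.a=0 thr0.b=2
thr0.a=1 thr0.b=0
thr0.a=1 thr0.b=1
thr0.a=1 thr0.b=2
thr0.a=2 thr0.b=1
thr0.a=2 thr0.b=2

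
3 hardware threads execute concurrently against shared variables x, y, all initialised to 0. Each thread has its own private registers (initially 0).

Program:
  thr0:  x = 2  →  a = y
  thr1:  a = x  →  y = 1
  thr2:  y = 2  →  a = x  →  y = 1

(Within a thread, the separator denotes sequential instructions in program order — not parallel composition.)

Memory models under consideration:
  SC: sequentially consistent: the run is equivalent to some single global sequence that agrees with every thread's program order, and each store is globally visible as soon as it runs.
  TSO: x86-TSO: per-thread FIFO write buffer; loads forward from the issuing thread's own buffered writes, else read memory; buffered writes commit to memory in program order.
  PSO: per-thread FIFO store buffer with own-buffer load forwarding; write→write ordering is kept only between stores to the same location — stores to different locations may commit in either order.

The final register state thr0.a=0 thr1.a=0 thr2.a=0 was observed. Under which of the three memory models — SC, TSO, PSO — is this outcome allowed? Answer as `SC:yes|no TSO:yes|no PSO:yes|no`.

SC:no TSO:yes PSO:yes

outcome vector order: (thr0.a,thr1.a,thr2.a)
[SC] allowed = {(0,0,2), (0,2,2), (1,0,0), (1,0,2), (1,2,0), (1,2,2), (2,0,0), (2,0,2), (2,2,0), (2,2,2)}
[TSO] allowed = {(0,0,0), (0,0,2), (0,2,0), (0,2,2), (1,0,0), (1,0,2), (1,2,0), (1,2,2), (2,0,0), (2,0,2), (2,2,0), (2,2,2)}
[PSO] allowed = {(0,0,0), (0,0,2), (0,2,0), (0,2,2), (1,0,0), (1,0,2), (1,2,0), (1,2,2), (2,0,0), (2,0,2), (2,2,0), (2,2,2)}
target (0,0,0) ∈ {TSO,PSO}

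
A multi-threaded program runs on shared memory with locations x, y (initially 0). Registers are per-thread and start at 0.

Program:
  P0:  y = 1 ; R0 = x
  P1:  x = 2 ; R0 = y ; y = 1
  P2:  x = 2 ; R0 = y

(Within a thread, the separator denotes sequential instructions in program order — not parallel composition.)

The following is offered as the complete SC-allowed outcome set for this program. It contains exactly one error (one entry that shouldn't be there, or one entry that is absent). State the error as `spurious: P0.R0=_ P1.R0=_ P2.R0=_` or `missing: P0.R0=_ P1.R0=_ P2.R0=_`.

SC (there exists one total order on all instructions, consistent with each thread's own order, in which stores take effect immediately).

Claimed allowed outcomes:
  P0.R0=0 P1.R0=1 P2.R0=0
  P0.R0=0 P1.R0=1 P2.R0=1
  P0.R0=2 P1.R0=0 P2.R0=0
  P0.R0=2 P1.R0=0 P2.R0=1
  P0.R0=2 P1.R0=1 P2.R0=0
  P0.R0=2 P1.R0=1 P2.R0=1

outcome vector order: (P0.R0,P1.R0,P2.R0)
[SC] allowed = {011, 200, 201, 210, 211}
claimed∖SC = {010}

spurious: P0.R0=0 P1.R0=1 P2.R0=0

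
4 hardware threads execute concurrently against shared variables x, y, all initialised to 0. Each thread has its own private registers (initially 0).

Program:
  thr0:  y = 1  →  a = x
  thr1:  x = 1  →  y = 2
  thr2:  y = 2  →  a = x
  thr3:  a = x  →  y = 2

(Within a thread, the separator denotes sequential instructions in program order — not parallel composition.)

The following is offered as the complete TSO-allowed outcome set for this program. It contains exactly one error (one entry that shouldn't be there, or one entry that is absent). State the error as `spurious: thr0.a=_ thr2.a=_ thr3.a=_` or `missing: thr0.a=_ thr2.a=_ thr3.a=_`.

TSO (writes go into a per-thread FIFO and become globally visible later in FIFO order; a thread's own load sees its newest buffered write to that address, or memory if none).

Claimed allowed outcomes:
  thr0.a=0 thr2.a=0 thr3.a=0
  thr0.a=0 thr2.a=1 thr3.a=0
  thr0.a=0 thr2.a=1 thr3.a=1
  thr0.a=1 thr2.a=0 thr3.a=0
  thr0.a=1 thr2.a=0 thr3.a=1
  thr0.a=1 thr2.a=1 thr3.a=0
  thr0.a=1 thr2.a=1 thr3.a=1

missing: thr0.a=0 thr2.a=0 thr3.a=1

outcome vector order: (thr0.a,thr2.a,thr3.a)
under TSO → <0 0 0>, <0 0 1>, <0 1 0>, <0 1 1>, <1 0 0>, <1 0 1>, <1 1 0>, <1 1 1>
TSO∖claimed = {<0 0 1>}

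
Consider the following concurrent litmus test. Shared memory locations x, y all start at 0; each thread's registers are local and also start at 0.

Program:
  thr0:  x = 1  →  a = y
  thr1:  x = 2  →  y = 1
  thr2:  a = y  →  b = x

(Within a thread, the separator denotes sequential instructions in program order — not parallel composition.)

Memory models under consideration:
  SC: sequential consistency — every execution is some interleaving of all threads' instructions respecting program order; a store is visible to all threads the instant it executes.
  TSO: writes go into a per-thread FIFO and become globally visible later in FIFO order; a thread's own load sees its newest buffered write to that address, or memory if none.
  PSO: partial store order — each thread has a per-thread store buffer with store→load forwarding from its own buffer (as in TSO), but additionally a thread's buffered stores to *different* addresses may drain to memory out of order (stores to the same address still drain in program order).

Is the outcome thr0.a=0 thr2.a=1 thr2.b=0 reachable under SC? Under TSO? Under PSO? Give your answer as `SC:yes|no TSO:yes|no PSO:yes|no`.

outcome vector order: (thr0.a,thr2.a,thr2.b)
SC (10): 0/0/0 0/0/1 0/0/2 0/1/1 0/1/2 1/0/0 1/0/1 1/0/2 1/1/1 1/1/2
TSO (10): 0/0/0 0/0/1 0/0/2 0/1/1 0/1/2 1/0/0 1/0/1 1/0/2 1/1/1 1/1/2
PSO (12): 0/0/0 0/0/1 0/0/2 0/1/0 0/1/1 0/1/2 1/0/0 1/0/1 1/0/2 1/1/0 1/1/1 1/1/2
target 0/1/0 ∈ {PSO}

SC:no TSO:no PSO:yes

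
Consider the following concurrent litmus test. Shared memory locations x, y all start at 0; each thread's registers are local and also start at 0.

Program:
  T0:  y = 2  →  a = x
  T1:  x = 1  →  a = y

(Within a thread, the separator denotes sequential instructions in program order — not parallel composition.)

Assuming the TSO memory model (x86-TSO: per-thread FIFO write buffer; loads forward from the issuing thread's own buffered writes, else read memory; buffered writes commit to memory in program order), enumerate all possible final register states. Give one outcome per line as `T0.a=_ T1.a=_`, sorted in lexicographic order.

T0.a=0 T1.a=0
T0.a=0 T1.a=2
T0.a=1 T1.a=0
T0.a=1 T1.a=2

outcome vector order: (T0.a,T1.a)
|TSO outcomes| = 4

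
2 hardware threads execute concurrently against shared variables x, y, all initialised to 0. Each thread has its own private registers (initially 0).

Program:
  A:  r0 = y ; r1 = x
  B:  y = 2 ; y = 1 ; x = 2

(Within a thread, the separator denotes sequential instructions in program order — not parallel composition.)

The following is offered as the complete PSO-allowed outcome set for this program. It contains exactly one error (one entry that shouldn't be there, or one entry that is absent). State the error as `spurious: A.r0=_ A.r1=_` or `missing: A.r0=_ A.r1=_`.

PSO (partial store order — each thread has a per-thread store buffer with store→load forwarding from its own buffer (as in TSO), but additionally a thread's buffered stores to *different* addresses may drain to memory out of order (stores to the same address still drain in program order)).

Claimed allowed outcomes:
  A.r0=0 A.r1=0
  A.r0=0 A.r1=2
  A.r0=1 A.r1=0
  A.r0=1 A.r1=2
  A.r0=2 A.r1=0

outcome vector order: (A.r0,A.r1)
[PSO] allowed = {0/0; 0/2; 1/0; 1/2; 2/0; 2/2}
PSO∖claimed = {2/2}

missing: A.r0=2 A.r1=2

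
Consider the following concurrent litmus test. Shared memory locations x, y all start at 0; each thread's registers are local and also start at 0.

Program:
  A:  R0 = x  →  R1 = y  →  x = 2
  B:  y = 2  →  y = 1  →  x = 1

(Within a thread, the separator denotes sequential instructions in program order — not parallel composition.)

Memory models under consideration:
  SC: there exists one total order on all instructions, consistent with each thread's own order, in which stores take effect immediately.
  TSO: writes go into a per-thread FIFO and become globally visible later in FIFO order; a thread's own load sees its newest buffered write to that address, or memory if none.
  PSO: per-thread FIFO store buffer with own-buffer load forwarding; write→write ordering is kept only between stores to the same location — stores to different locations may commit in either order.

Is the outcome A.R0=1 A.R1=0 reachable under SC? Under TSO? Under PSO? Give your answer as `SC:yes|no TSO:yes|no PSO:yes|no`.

SC:no TSO:no PSO:yes

outcome vector order: (A.R0,A.R1)
SC: 4 outcomes — {<0 0>, <0 1>, <0 2>, <1 1>}
TSO: 4 outcomes — {<0 0>, <0 1>, <0 2>, <1 1>}
PSO: 6 outcomes — {<0 0>, <0 1>, <0 2>, <1 0>, <1 1>, <1 2>}
target <1 0> ∈ {PSO}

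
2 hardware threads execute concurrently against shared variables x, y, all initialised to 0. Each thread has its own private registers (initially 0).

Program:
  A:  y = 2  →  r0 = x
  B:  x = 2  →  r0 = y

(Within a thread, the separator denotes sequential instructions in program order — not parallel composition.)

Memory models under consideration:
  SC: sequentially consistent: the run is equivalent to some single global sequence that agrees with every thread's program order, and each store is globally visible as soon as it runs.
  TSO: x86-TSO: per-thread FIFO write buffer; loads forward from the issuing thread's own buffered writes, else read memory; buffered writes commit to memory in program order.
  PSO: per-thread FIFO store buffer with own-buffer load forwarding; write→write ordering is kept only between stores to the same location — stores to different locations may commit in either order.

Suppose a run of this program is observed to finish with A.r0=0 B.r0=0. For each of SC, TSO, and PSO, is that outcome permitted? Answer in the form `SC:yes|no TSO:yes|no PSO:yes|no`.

SC:no TSO:yes PSO:yes

outcome vector order: (A.r0,B.r0)
SC: 3 outcomes — {(0,2); (2,0); (2,2)}
TSO: 4 outcomes — {(0,0); (0,2); (2,0); (2,2)}
PSO: 4 outcomes — {(0,0); (0,2); (2,0); (2,2)}
target (0,0) ∈ {TSO,PSO}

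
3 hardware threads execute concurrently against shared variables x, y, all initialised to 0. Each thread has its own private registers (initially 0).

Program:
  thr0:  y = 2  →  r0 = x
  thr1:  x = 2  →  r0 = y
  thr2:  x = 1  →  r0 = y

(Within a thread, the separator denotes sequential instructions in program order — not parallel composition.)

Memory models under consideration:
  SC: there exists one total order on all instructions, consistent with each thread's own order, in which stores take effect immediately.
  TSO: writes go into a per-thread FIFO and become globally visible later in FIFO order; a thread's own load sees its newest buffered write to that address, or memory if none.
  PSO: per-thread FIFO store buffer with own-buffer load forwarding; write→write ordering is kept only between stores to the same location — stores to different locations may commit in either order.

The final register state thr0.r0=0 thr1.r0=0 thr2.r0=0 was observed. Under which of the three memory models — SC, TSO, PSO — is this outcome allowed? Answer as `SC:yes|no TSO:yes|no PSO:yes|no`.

SC:no TSO:yes PSO:yes

outcome vector order: (thr0.r0,thr1.r0,thr2.r0)
under SC → 0/2/2; 1/0/0; 1/0/2; 1/2/0; 1/2/2; 2/0/0; 2/0/2; 2/2/0; 2/2/2
under TSO → 0/0/0; 0/0/2; 0/2/0; 0/2/2; 1/0/0; 1/0/2; 1/2/0; 1/2/2; 2/0/0; 2/0/2; 2/2/0; 2/2/2
under PSO → 0/0/0; 0/0/2; 0/2/0; 0/2/2; 1/0/0; 1/0/2; 1/2/0; 1/2/2; 2/0/0; 2/0/2; 2/2/0; 2/2/2
target 0/0/0 ∈ {TSO,PSO}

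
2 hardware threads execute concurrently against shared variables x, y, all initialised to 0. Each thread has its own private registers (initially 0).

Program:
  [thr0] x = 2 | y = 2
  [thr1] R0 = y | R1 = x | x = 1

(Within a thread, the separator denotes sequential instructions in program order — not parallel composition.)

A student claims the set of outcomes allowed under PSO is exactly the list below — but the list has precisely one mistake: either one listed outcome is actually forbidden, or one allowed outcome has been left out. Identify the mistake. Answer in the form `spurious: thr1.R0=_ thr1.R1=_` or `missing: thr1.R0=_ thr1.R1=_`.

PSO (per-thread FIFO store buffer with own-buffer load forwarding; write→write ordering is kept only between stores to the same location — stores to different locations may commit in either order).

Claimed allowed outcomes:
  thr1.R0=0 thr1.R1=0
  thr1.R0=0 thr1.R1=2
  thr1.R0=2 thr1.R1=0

missing: thr1.R0=2 thr1.R1=2

outcome vector order: (thr1.R0,thr1.R1)
[PSO] allowed = {(0,0); (0,2); (2,0); (2,2)}
PSO∖claimed = {(2,2)}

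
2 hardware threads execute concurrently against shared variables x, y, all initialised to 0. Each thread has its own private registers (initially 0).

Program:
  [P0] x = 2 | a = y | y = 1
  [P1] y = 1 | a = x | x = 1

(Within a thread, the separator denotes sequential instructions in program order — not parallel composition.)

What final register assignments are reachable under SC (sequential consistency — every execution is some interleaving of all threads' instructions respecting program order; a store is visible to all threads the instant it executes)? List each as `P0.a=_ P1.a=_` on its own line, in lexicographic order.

outcome vector order: (P0.a,P1.a)
|SC outcomes| = 3

P0.a=0 P1.a=2
P0.a=1 P1.a=0
P0.a=1 P1.a=2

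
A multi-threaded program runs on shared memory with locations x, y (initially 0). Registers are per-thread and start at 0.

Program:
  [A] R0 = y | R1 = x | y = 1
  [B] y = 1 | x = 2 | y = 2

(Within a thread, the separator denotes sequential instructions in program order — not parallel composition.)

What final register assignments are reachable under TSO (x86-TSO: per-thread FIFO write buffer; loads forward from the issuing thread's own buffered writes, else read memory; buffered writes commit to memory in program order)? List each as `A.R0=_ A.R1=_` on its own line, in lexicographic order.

outcome vector order: (A.R0,A.R1)
|TSO outcomes| = 5

A.R0=0 A.R1=0
A.R0=0 A.R1=2
A.R0=1 A.R1=0
A.R0=1 A.R1=2
A.R0=2 A.R1=2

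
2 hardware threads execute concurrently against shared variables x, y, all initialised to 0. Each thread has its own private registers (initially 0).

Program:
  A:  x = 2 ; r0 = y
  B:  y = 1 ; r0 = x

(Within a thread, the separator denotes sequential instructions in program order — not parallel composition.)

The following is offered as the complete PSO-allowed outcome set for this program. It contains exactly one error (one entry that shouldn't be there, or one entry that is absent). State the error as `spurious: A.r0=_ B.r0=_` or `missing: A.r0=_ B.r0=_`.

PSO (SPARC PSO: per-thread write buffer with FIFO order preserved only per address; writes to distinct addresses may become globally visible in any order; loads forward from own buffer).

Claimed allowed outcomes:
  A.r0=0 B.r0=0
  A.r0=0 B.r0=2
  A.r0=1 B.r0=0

missing: A.r0=1 B.r0=2

outcome vector order: (A.r0,B.r0)
under PSO → 00; 02; 10; 12
PSO∖claimed = {12}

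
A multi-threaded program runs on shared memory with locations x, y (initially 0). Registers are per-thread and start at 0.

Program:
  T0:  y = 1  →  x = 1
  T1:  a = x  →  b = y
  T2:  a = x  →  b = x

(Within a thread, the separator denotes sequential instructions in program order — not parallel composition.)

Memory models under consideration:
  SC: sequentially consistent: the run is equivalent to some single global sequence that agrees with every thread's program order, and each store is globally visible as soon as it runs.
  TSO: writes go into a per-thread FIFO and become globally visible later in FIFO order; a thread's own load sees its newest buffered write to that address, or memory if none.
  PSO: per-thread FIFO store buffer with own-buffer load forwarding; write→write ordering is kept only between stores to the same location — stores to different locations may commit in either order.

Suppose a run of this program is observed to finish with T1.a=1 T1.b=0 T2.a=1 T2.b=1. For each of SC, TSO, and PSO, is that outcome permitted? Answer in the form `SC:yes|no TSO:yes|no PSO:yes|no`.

outcome vector order: (T1.a,T1.b,T2.a,T2.b)
[SC] allowed = {0000, 0001, 0011, 0100, 0101, 0111, 1100, 1101, 1111}
[TSO] allowed = {0000, 0001, 0011, 0100, 0101, 0111, 1100, 1101, 1111}
[PSO] allowed = {0000, 0001, 0011, 0100, 0101, 0111, 1000, 1001, 1011, 1100, 1101, 1111}
target 1011 ∈ {PSO}

SC:no TSO:no PSO:yes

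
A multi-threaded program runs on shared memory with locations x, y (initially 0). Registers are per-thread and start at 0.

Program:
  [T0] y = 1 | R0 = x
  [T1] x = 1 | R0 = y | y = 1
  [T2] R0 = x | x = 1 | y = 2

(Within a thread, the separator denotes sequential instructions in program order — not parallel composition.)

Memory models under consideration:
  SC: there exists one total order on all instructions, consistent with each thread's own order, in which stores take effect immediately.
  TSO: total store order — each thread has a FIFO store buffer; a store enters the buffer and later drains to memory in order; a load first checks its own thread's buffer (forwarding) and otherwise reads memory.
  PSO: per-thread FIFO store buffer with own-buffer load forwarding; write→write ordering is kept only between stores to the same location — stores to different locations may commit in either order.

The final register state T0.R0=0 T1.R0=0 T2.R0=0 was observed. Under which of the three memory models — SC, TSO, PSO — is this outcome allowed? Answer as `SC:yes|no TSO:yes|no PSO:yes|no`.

SC:no TSO:yes PSO:yes

outcome vector order: (T0.R0,T1.R0,T2.R0)
SC: 10 outcomes — {<0 1 0> <0 1 1> <0 2 0> <0 2 1> <1 0 0> <1 0 1> <1 1 0> <1 1 1> <1 2 0> <1 2 1>}
TSO: 12 outcomes — {<0 0 0> <0 0 1> <0 1 0> <0 1 1> <0 2 0> <0 2 1> <1 0 0> <1 0 1> <1 1 0> <1 1 1> <1 2 0> <1 2 1>}
PSO: 12 outcomes — {<0 0 0> <0 0 1> <0 1 0> <0 1 1> <0 2 0> <0 2 1> <1 0 0> <1 0 1> <1 1 0> <1 1 1> <1 2 0> <1 2 1>}
target <0 0 0> ∈ {TSO,PSO}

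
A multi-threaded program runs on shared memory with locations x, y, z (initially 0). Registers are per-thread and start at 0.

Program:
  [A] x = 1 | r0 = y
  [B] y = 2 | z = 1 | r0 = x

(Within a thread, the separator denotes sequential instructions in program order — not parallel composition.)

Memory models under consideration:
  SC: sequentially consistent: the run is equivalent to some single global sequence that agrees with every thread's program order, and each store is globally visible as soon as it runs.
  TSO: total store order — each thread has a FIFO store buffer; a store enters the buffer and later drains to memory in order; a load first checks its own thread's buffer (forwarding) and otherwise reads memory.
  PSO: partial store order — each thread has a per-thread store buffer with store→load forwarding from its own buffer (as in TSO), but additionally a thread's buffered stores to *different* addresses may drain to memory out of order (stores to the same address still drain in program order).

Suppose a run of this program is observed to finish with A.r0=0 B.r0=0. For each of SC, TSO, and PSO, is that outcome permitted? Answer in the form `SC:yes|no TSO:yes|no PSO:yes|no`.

SC:no TSO:yes PSO:yes

outcome vector order: (A.r0,B.r0)
[SC] allowed = {<0 1>; <2 0>; <2 1>}
[TSO] allowed = {<0 0>; <0 1>; <2 0>; <2 1>}
[PSO] allowed = {<0 0>; <0 1>; <2 0>; <2 1>}
target <0 0> ∈ {TSO,PSO}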